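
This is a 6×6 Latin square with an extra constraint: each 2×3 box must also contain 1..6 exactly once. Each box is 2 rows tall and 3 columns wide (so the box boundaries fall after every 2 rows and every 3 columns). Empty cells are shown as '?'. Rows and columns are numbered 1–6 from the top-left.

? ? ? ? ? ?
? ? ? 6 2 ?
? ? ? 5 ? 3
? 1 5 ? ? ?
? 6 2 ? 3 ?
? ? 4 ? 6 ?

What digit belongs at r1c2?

2

r3c3 = 6: row 3 has {3,5}; col 3 has {2,4,5}; box has {1,5} → only 6 remains.
r4c5 = 4: row 4 has {1,5}; col 5 has {2,3,6}; box has {3,5} → only 4 remains.
r3c5 = 1: row 3 has {3,5,6}; col 5 has {2,3,4,6}; box has {3,4,5} → only 1 remains.
r4c4 = 2: row 4 has {1,4,5}; col 4 has {5,6}; box has {1,3,4,5} → only 2 remains.
r4c6 = 6: row 4 has {1,2,4,5}; col 6 has {3}; box has {1,2,3,4,5} → only 6 remains.
r6c4 = 1: row 6 has {4,6}; col 4 has {2,5,6}; box has {3,6} → only 1 remains.
r1c5 = 5: row 1 has {}; col 5 has {1,2,3,4,6}; box has {2,6} → only 5 remains.
r4c1 = 3: row 4 has {1,2,4,5,6}; col 1 has {}; box has {1,5,6} → only 3 remains.
r5c4 = 4: row 5 has {2,3,6}; col 4 has {1,2,5,6}; box has {1,3,6} → only 4 remains.
r5c6 = 5: row 5 has {2,3,4,6}; col 6 has {3,6}; box has {1,3,4,6} → only 5 remains.
r6c1 = 5: row 6 has {1,4,6}; col 1 has {3}; box has {2,4,6} → only 5 remains.
r6c2 = 3: row 6 has {1,4,5,6}; col 2 has {1,6}; box has {2,4,5,6} → only 3 remains.
r6c6 = 2: row 6 has {1,3,4,5,6}; col 6 has {3,5,6}; box has {1,3,4,5,6} → only 2 remains.
r1c4 = 3: row 1 has {5}; col 4 has {1,2,4,5,6}; box has {2,5,6} → only 3 remains.
r5c1 = 1: row 5 has {2,3,4,5,6}; col 1 has {3,5}; box has {2,3,4,5,6} → only 1 remains.
r1c3 = 1: row 1 has {3,5}; col 3 has {2,4,5,6}; box has {} → only 1 remains.
r1c6 = 4: row 1 has {1,3,5}; col 6 has {2,3,5,6}; box has {2,3,5,6} → only 4 remains.
r2c1 = 4: row 2 has {2,6}; col 1 has {1,3,5}; box has {1} → only 4 remains.
r2c2 = 5: row 2 has {2,4,6}; col 2 has {1,3,6}; box has {1,4} → only 5 remains.
r2c3 = 3: row 2 has {2,4,5,6}; col 3 has {1,2,4,5,6}; box has {1,4,5} → only 3 remains.
r2c6 = 1: row 2 has {2,3,4,5,6}; col 6 has {2,3,4,5,6}; box has {2,3,4,5,6} → only 1 remains.
r3c1 = 2: row 3 has {1,3,5,6}; col 1 has {1,3,4,5}; box has {1,3,5,6} → only 2 remains.
r3c2 = 4: row 3 has {1,2,3,5,6}; col 2 has {1,3,5,6}; box has {1,2,3,5,6} → only 4 remains.
r1c1 = 6: row 1 has {1,3,4,5}; col 1 has {1,2,3,4,5}; box has {1,3,4,5} → only 6 remains.
r1c2 = 2: row 1 has {1,3,4,5,6}; col 2 has {1,3,4,5,6}; box has {1,3,4,5,6} → only 2 remains.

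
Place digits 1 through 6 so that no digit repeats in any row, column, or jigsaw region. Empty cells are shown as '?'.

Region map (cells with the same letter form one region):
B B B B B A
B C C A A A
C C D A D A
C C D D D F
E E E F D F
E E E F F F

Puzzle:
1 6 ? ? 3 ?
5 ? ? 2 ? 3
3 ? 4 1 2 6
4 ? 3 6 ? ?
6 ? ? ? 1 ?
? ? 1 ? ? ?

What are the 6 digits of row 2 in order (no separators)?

row 1, column 3 = 2 (sole candidate).
row 1, column 4 = 4 (sole candidate).
row 1, column 6 = 5 (sole candidate).
row 2, column 2 = 1: row 2 has {2,3,5}; col 2 has {6}; region has {3,4} → only 1 remains.
row 2, column 3 = 6: row 2 has {1,2,3,5}; col 3 has {1,2,3,4}; region has {1,3,4} → only 6 remains.
row 2, column 5 = 4: row 2 has {1,2,3,5,6}; col 5 has {1,2,3}; region has {1,2,3,5,6} → only 4 remains.

516243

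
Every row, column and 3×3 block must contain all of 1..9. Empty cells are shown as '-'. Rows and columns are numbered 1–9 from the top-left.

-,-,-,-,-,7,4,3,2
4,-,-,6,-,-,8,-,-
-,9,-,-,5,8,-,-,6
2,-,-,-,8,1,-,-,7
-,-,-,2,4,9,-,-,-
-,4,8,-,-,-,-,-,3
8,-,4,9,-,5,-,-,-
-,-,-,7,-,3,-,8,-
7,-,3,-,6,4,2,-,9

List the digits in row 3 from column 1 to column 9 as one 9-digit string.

R1C4 = 1 (sole candidate).
R1C5 = 9 (sole candidate).
R2C6 = 2 (sole candidate).
R6C4 = 5 (sole candidate).
R6C5 = 7 (sole candidate).
R6C6 = 6 (sole candidate).
R7C9 = 1 (sole candidate).
R9C4 = 8 (sole candidate).
R9C8 = 5 (sole candidate).
R2C5 = 3 (sole candidate).
R2C9 = 5 (sole candidate).
R3C4 = 4: row 3 has {5,6,8,9}; col 4 has {1,2,5,6,7,8,9}; box has {1,2,3,5,6,7,8,9} → only 4 remains.
R4C4 = 3 (sole candidate).
R5C9 = 8 (sole candidate).
R7C5 = 2 (sole candidate).
R8C5 = 1 (sole candidate).
R8C7 = 6 (sole candidate).
R8C9 = 4 (sole candidate).
R9C2 = 1 (sole candidate).
R2C2 = 7 (sole candidate).
R2C3 = 1 (sole candidate).
R2C8 = 9 (sole candidate).
R3C1 = 3: row 3 has {4,5,6,8,9}; col 1 has {2,4,7,8}; box has {1,4,7,9} → only 3 remains.
R3C3 = 2: row 3 has {3,4,5,6,8,9}; col 3 has {1,3,4,8}; box has {1,3,4,7,9} → only 2 remains.
R7C2 = 6 (sole candidate).
R7C8 = 7 (sole candidate).
R3C8 = 1: row 3 has {2,3,4,5,6,8,9}; col 8 has {3,5,7,8,9}; box has {2,3,4,5,6,8,9} → only 1 remains.
R4C2 = 5 (sole candidate).
R4C7 = 9 (sole candidate).
R5C2 = 3 (sole candidate).
R5C8 = 6 (sole candidate).
R6C7 = 1 (sole candidate).
R6C8 = 2 (sole candidate).
R7C7 = 3 (sole candidate).
R8C2 = 2 (sole candidate).
R1C2 = 8 (sole candidate).
R3C7 = 7: row 3 has {1,2,3,4,5,6,8,9}; col 7 has {1,2,3,4,6,8,9}; box has {1,2,3,4,5,6,8,9} → only 7 remains.

392458716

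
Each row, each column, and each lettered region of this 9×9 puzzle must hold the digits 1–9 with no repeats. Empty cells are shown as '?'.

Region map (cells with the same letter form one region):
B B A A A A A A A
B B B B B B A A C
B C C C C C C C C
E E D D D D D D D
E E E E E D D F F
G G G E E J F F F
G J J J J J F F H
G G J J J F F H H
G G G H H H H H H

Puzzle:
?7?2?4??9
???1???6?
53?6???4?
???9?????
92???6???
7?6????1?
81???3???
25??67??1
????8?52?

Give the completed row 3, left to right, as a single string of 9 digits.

row 9, column 6 = 9: row 9 has {2,5,8}; col 6 has {3,4,6,7}; region has {1,2,5,8} → only 9 remains.
row 8, column 8 = 3: row 8 has {1,2,5,6,7}; col 8 has {1,2,4,6}; region has {1,2,5,8,9} → only 3 remains.
row 9, column 2 = 4: row 9 has {2,5,8,9}; col 2 has {1,2,3,5,7}; region has {2,5,6,7,8} → only 4 remains.
row 9, column 4 = 7: row 9 has {2,4,5,8,9}; col 4 has {1,2,6,9}; region has {1,2,3,5,8,9} → only 7 remains.
row 9, column 9 = 6: row 9 has {2,4,5,7,8,9}; col 9 has {1,9}; region has {1,2,3,5,7,8,9} → only 6 remains.
row 6, column 2 = 9: row 6 has {1,6,7}; col 2 has {1,2,3,4,5,7}; region has {2,4,5,6,7,8} → only 9 remains.
row 7, column 9 = 4: row 7 has {1,3,8}; col 9 has {1,6,9}; region has {1,2,3,5,6,7,8,9} → only 4 remains.
row 2, column 2 = 8: row 2 has {1,6}; col 2 has {1,2,3,4,5,7,9}; region has {1,5,7} → only 8 remains.
row 2, column 6 = 2: row 2 has {1,6,8}; col 6 has {3,4,6,7,9}; region has {1,5,7,8} → only 2 remains.
row 4, column 2 = 6: row 4 has {9}; col 2 has {1,2,3,4,5,7,8,9}; region has {2,9} → only 6 remains.
row 7, column 4 = 5: row 7 has {1,3,4,8}; col 4 has {1,2,6,7,9}; region has {1,3,6} → only 5 remains.
row 7, column 8 = 9: row 7 has {1,3,4,5,8}; col 8 has {1,2,3,4,6}; region has {1,7} → only 9 remains.
row 6, column 6 = 8: row 6 has {1,6,7,9}; col 6 has {2,3,4,6,7,9}; region has {1,3,5,6} → only 8 remains.
row 8, column 4 = 4: row 8 has {1,2,3,5,6,7}; col 4 has {1,2,5,6,7,9}; region has {1,3,5,6,8} → only 4 remains.
row 8, column 7 = 8: row 8 has {1,2,3,4,5,6,7}; col 7 has {5}; region has {1,7,9} → only 8 remains.
row 3, column 6 = 1: row 3 has {3,4,5,6}; col 6 has {2,3,4,6,7,8,9}; region has {3,4,6} → only 1 remains.
row 4, column 6 = 5: row 4 has {6,9}; col 6 has {1,2,3,4,6,7,8,9}; region has {6,9} → only 5 remains.
row 5, column 8 = 5: row 5 has {2,6,9}; col 8 has {1,2,3,4,6,9}; region has {1,7,8,9} → only 5 remains.
row 5, column 9 = 3: row 5 has {2,5,6,9}; col 9 has {1,4,6,9}; region has {1,5,7,8,9} → only 3 remains.
row 6, column 4 = 3: row 6 has {1,6,7,8,9}; col 4 has {1,2,4,5,6,7,9}; region has {2,6,9} → only 3 remains.
row 6, column 9 = 2: row 6 has {1,3,6,7,8,9}; col 9 has {1,3,4,6,9}; region has {1,3,5,7,8,9} → only 2 remains.
row 7, column 7 = 6: row 7 has {1,3,4,5,8,9}; col 7 has {5,8}; region has {1,2,3,5,7,8,9} → only 6 remains.
row 8, column 3 = 9: row 8 has {1,2,3,4,5,6,7,8}; col 3 has {6}; region has {1,3,4,5,6,8} → only 9 remains.
row 1, column 8 = 8: row 1 has {2,4,7,9}; col 8 has {1,2,3,4,5,6,9}; region has {2,4,6,9} → only 8 remains.
row 4, column 8 = 7: row 4 has {5,6,9}; col 8 has {1,2,3,4,5,6,8,9}; region has {5,6,9} → only 7 remains.
row 4, column 9 = 8: row 4 has {5,6,7,9}; col 9 has {1,2,3,4,6,9}; region has {5,6,7,9} → only 8 remains.
row 5, column 4 = 8: row 5 has {2,3,5,6,9}; col 4 has {1,2,3,4,5,6,7,9}; region has {2,3,6,9} → only 8 remains.
row 6, column 7 = 4: row 6 has {1,2,3,6,7,8,9}; col 7 has {5,6,8}; region has {1,2,3,5,6,7,8,9} → only 4 remains.
row 3, column 9 = 7: row 3 has {1,3,4,5,6}; col 9 has {1,2,3,4,6,8,9}; region has {1,3,4,6} → only 7 remains.
row 5, column 7 = 1: row 5 has {2,3,5,6,8,9}; col 7 has {4,5,6,8}; region has {5,6,7,8,9} → only 1 remains.
row 6, column 5 = 5: row 6 has {1,2,3,4,6,7,8,9}; col 5 has {6,8}; region has {2,3,6,8,9} → only 5 remains.
row 1, column 7 = 3: row 1 has {2,4,7,8,9}; col 7 has {1,4,5,6,8}; region has {2,4,6,8,9} → only 3 remains.
row 2, column 7 = 7: row 2 has {1,2,6,8}; col 7 has {1,3,4,5,6,8}; region has {2,3,4,6,8,9} → only 7 remains.
row 2, column 9 = 5: row 2 has {1,2,6,7,8}; col 9 has {1,2,3,4,6,7,8,9}; region has {1,3,4,6,7} → only 5 remains.
row 4, column 7 = 2: row 4 has {5,6,7,8,9}; col 7 has {1,3,4,5,6,7,8}; region has {1,5,6,7,8,9} → only 2 remains.
row 1, column 1 = 6: row 1 has {2,3,4,7,8,9}; col 1 has {2,5,7,8,9}; region has {1,2,5,7,8} → only 6 remains.
row 1, column 5 = 1: row 1 has {2,3,4,6,7,8,9}; col 5 has {5,6,8}; region has {2,3,4,6,7,8,9} → only 1 remains.
row 3, column 7 = 9: row 3 has {1,3,4,5,6,7}; col 7 has {1,2,3,4,5,6,7,8}; region has {1,3,4,5,6,7} → only 9 remains.
row 1, column 3 = 5: row 1 has {1,2,3,4,6,7,8,9}; col 3 has {6,9}; region has {1,2,3,4,6,7,8,9} → only 5 remains.
row 3, column 5 = 2: row 3 has {1,3,4,5,6,7,9}; col 5 has {1,5,6,8}; region has {1,3,4,5,6,7,9} → only 2 remains.
row 7, column 5 = 7: row 7 has {1,3,4,5,6,8,9}; col 5 has {1,2,5,6,8}; region has {1,3,4,5,6,8,9} → only 7 remains.
row 3, column 3 = 8: row 3 has {1,2,3,4,5,6,7,9}; col 3 has {5,6,9}; region has {1,2,3,4,5,6,7,9} → only 8 remains.

538621947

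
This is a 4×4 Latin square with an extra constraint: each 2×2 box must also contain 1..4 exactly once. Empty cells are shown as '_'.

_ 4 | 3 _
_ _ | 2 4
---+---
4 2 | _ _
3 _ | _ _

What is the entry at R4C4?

R1C4 = 1 (sole candidate).
R2C1 = 1 (sole candidate).
R2C2 = 3 (sole candidate).
R3C3 = 1 (sole candidate).
R3C4 = 3 (sole candidate).
R4C2 = 1 (sole candidate).
R4C3 = 4 (sole candidate).
R4C4 = 2: row 4 has {1,3,4}; col 4 has {1,3,4}; box has {1,3,4} → only 2 remains.

2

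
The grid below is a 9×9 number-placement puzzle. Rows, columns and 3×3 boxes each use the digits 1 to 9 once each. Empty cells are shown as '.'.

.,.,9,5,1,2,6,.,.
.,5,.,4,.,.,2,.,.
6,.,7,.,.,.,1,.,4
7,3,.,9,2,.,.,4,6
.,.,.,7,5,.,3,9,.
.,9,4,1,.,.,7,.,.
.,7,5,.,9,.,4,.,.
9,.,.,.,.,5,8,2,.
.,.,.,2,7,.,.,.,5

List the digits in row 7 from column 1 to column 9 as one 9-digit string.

275891463

row 4, column 6 = 8 (sole candidate).
row 4, column 7 = 5 (sole candidate).
row 6, column 8 = 8 (sole candidate).
row 6, column 9 = 2 (sole candidate).
row 9, column 7 = 9 (sole candidate).
row 4, column 3 = 1 (sole candidate).
row 5, column 9 = 1 (sole candidate).
row 6, column 1 = 5 (sole candidate).
row 7, column 9 = 3: row 7 has {4,5,7,9}; col 9 has {1,2,4,5,6}; box has {2,4,5,8,9} → only 3 remains.
row 8, column 9 = 7 (sole candidate).
row 1, column 9 = 8 (sole candidate).
row 2, column 9 = 9 (sole candidate).
row 1, column 2 = 4 (sole candidate).
row 1, column 1 = 3 (sole candidate).
row 1, column 8 = 7 (sole candidate).
row 2, column 3 = 8 (sole candidate).
row 2, column 8 = 3 (sole candidate).
row 3, column 2 = 2 (sole candidate).
row 3, column 8 = 5 (sole candidate).
row 2, column 1 = 1 (sole candidate).
row 2, column 5 = 6 (sole candidate).
row 2, column 6 = 7 (sole candidate).
row 6, column 5 = 3 (sole candidate).
row 6, column 6 = 6 (sole candidate).
row 7, column 6 = 1: row 7 has {3,4,5,7,9}; col 6 has {2,5,6,7,8}; box has {2,5,7,9} → only 1 remains.
row 7, column 8 = 6: row 7 has {1,3,4,5,7,9}; col 8 has {2,3,4,5,7,8,9}; box has {2,3,4,5,7,8,9} → only 6 remains.
row 8, column 5 = 4 (sole candidate).
row 9, column 6 = 3 (sole candidate).
row 9, column 8 = 1 (sole candidate).
row 3, column 5 = 8 (sole candidate).
row 3, column 6 = 9 (sole candidate).
row 5, column 6 = 4 (sole candidate).
row 7, column 4 = 8: row 7 has {1,3,4,5,6,7,9}; col 4 has {1,2,4,5,7,9}; box has {1,2,3,4,5,7,9} → only 8 remains.
row 8, column 4 = 6 (sole candidate).
row 9, column 3 = 6 (sole candidate).
row 3, column 4 = 3 (sole candidate).
row 5, column 3 = 2 (sole candidate).
row 7, column 1 = 2: row 7 has {1,3,4,5,6,7,8,9}; col 1 has {1,3,5,6,7,9}; box has {5,6,7,9} → only 2 remains.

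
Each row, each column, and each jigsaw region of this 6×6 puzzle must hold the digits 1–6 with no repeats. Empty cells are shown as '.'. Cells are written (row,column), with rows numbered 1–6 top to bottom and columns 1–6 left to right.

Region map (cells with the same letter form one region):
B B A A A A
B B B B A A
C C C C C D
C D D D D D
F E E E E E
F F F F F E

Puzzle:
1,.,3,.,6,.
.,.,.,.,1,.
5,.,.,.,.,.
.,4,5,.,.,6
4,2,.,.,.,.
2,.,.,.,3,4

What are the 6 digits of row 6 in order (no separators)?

(1,2) = 5: row 1 has {1,3,6}; col 2 has {2,4}; region has {1} → only 5 remains.
(1,6) = 2: row 1 has {1,3,5,6}; col 6 has {4,6}; region has {1,3,6} → only 2 remains.
(2,6) = 5: row 2 has {1}; col 6 has {2,4,6}; region has {1,2,3,6} → only 5 remains.
(4,1) = 3: row 4 has {4,5,6}; col 1 has {1,2,4,5}; region has {5} → only 3 remains.
(4,5) = 2: row 4 has {3,4,5,6}; col 5 has {1,3,6}; region has {4,5,6} → only 2 remains.
(5,5) = 5: row 5 has {2,4}; col 5 has {1,2,3,6}; region has {2,4} → only 5 remains.
(1,4) = 4: row 1 has {1,2,3,5,6}; col 4 has {}; region has {1,2,3,5,6} → only 4 remains.
(2,1) = 6: row 2 has {1,5}; col 1 has {1,2,3,4,5}; region has {1,5} → only 6 remains.
(2,2) = 3: row 2 has {1,5,6}; col 2 has {2,4,5}; region has {1,5,6} → only 3 remains.
(2,4) = 2: row 2 has {1,3,5,6}; col 4 has {4}; region has {1,3,5,6} → only 2 remains.
(3,5) = 4: row 3 has {5}; col 5 has {1,2,3,5,6}; region has {3,5} → only 4 remains.
(4,4) = 1: row 4 has {2,3,4,5,6}; col 4 has {2,4}; region has {2,4,5,6} → only 1 remains.
(2,3) = 4: row 2 has {1,2,3,5,6}; col 3 has {3,5}; region has {1,2,3,5,6} → only 4 remains.
(3,4) = 6: row 3 has {4,5}; col 4 has {1,2,4}; region has {3,4,5} → only 6 remains.
(3,6) = 3: row 3 has {4,5,6}; col 6 has {2,4,5,6}; region has {1,2,4,5,6} → only 3 remains.
(5,4) = 3: row 5 has {2,4,5}; col 4 has {1,2,4,6}; region has {2,4,5} → only 3 remains.
(5,6) = 1: row 5 has {2,3,4,5}; col 6 has {2,3,4,5,6}; region has {2,3,4,5} → only 1 remains.
(6,4) = 5: row 6 has {2,3,4}; col 4 has {1,2,3,4,6}; region has {2,3,4} → only 5 remains.
(3,2) = 1: row 3 has {3,4,5,6}; col 2 has {2,3,4,5}; region has {3,4,5,6} → only 1 remains.
(3,3) = 2: row 3 has {1,3,4,5,6}; col 3 has {3,4,5}; region has {1,3,4,5,6} → only 2 remains.
(5,3) = 6: row 5 has {1,2,3,4,5}; col 3 has {2,3,4,5}; region has {1,2,3,4,5} → only 6 remains.
(6,2) = 6: row 6 has {2,3,4,5}; col 2 has {1,2,3,4,5}; region has {2,3,4,5} → only 6 remains.
(6,3) = 1: row 6 has {2,3,4,5,6}; col 3 has {2,3,4,5,6}; region has {2,3,4,5,6} → only 1 remains.

261534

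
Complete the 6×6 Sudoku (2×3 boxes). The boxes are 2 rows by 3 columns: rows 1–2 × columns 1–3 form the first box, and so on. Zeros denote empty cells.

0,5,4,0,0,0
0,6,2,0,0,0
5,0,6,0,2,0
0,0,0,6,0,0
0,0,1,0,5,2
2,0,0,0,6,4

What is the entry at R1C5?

R4C3 = 3: row 4 has {6}; col 3 has {1,2,4,6}; box has {5,6} → only 3 remains.
R5C4 = 3: row 5 has {1,2,5}; col 4 has {6}; box has {2,4,5,6} → only 3 remains.
R6C2 = 3: row 6 has {2,4,6}; col 2 has {5,6}; box has {1,2} → only 3 remains.
R6C3 = 5: row 6 has {2,3,4,6}; col 3 has {1,2,3,4,6}; box has {1,2,3} → only 5 remains.
R6C4 = 1: row 6 has {2,3,4,5,6}; col 4 has {3,6}; box has {2,3,4,5,6} → only 1 remains.
R1C4 = 2: row 1 has {4,5}; col 4 has {1,3,6}; box has {} → only 2 remains.
R3C4 = 4: row 3 has {2,5,6}; col 4 has {1,2,3,6}; box has {2,6} → only 4 remains.
R4C5 = 1: row 4 has {3,6}; col 5 has {2,5,6}; box has {2,4,6} → only 1 remains.
R4C6 = 5: row 4 has {1,3,6}; col 6 has {2,4}; box has {1,2,4,6} → only 5 remains.
R5C2 = 4: row 5 has {1,2,3,5}; col 2 has {3,5,6}; box has {1,2,3,5} → only 4 remains.
R1C5 = 3: row 1 has {2,4,5}; col 5 has {1,2,5,6}; box has {2} → only 3 remains.

3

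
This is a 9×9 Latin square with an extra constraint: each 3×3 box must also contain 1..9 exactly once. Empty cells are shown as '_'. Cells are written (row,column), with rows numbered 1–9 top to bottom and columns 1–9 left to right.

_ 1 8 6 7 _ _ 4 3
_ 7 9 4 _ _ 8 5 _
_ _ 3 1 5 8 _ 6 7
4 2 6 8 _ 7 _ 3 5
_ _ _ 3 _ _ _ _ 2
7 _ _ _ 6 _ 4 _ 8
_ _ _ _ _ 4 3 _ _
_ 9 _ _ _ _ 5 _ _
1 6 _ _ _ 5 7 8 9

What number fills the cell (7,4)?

9

(2,9) = 1: row 2 has {4,5,7,8,9}; col 9 has {2,3,5,7,8,9}; box has {3,4,5,6,7,8} → only 1 remains.
(3,1) = 2: row 3 has {1,3,5,6,7,8}; col 1 has {1,4,7}; box has {1,3,7,8,9} → only 2 remains.
(3,2) = 4: row 3 has {1,2,3,5,6,7,8}; col 2 has {1,2,6,7,9}; box has {1,2,3,7,8,9} → only 4 remains.
(3,7) = 9: row 3 has {1,2,3,4,5,6,7,8}; col 7 has {3,4,5,7,8}; box has {1,3,4,5,6,7,8} → only 9 remains.
(4,7) = 1: row 4 has {2,3,4,5,6,7,8}; col 7 has {3,4,5,7,8,9}; box has {2,3,4,5,8} → only 1 remains.
(5,7) = 6: row 5 has {2,3}; col 7 has {1,3,4,5,7,8,9}; box has {1,2,3,4,5,8} → only 6 remains.
(6,8) = 9: row 6 has {4,6,7,8}; col 8 has {3,4,5,6,8}; box has {1,2,3,4,5,6,8} → only 9 remains.
(7,9) = 6: row 7 has {3,4}; col 9 has {1,2,3,5,7,8,9}; box has {3,5,7,8,9} → only 6 remains.
(8,9) = 4: row 8 has {5,9}; col 9 has {1,2,3,5,6,7,8,9}; box has {3,5,6,7,8,9} → only 4 remains.
(9,4) = 2: row 9 has {1,5,6,7,8,9}; col 4 has {1,3,4,6,8}; box has {4,5} → only 2 remains.
(9,5) = 3: row 9 has {1,2,5,6,7,8,9}; col 5 has {5,6,7}; box has {2,4,5} → only 3 remains.
(1,1) = 5: row 1 has {1,3,4,6,7,8}; col 1 has {1,2,4,7}; box has {1,2,3,4,7,8,9} → only 5 remains.
(1,7) = 2: row 1 has {1,3,4,5,6,7,8}; col 7 has {1,3,4,5,6,7,8,9}; box has {1,3,4,5,6,7,8,9} → only 2 remains.
(2,1) = 6: row 2 has {1,4,5,7,8,9}; col 1 has {1,2,4,5,7}; box has {1,2,3,4,5,7,8,9} → only 6 remains.
(2,5) = 2: row 2 has {1,4,5,6,7,8,9}; col 5 has {3,5,6,7}; box has {1,4,5,6,7,8} → only 2 remains.
(2,6) = 3: row 2 has {1,2,4,5,6,7,8,9}; col 6 has {4,5,7,8}; box has {1,2,4,5,6,7,8} → only 3 remains.
(4,5) = 9: row 4 has {1,2,3,4,5,6,7,8}; col 5 has {2,3,5,6,7}; box has {3,6,7,8} → only 9 remains.
(5,6) = 1: row 5 has {2,3,6}; col 6 has {3,4,5,7,8}; box has {3,6,7,8,9} → only 1 remains.
(5,8) = 7: row 5 has {1,2,3,6}; col 8 has {3,4,5,6,8,9}; box has {1,2,3,4,5,6,8,9} → only 7 remains.
(6,4) = 5: row 6 has {4,6,7,8,9}; col 4 has {1,2,3,4,6,8}; box has {1,3,6,7,8,9} → only 5 remains.
(6,6) = 2: row 6 has {4,5,6,7,8,9}; col 6 has {1,3,4,5,7,8}; box has {1,3,5,6,7,8,9} → only 2 remains.
(7,1) = 8: row 7 has {3,4,6}; col 1 has {1,2,4,5,6,7}; box has {1,6,9} → only 8 remains.
(7,2) = 5: row 7 has {3,4,6,8}; col 2 has {1,2,4,6,7,9}; box has {1,6,8,9} → only 5 remains.
(7,5) = 1: row 7 has {3,4,5,6,8}; col 5 has {2,3,5,6,7,9}; box has {2,3,4,5} → only 1 remains.
(7,8) = 2: row 7 has {1,3,4,5,6,8}; col 8 has {3,4,5,6,7,8,9}; box has {3,4,5,6,7,8,9} → only 2 remains.
(8,1) = 3: row 8 has {4,5,9}; col 1 has {1,2,4,5,6,7,8}; box has {1,5,6,8,9} → only 3 remains.
(8,4) = 7: row 8 has {3,4,5,9}; col 4 has {1,2,3,4,5,6,8}; box has {1,2,3,4,5} → only 7 remains.
(8,5) = 8: row 8 has {3,4,5,7,9}; col 5 has {1,2,3,5,6,7,9}; box has {1,2,3,4,5,7} → only 8 remains.
(8,6) = 6: row 8 has {3,4,5,7,8,9}; col 6 has {1,2,3,4,5,7,8}; box has {1,2,3,4,5,7,8} → only 6 remains.
(8,8) = 1: row 8 has {3,4,5,6,7,8,9}; col 8 has {2,3,4,5,6,7,8,9}; box has {2,3,4,5,6,7,8,9} → only 1 remains.
(9,3) = 4: row 9 has {1,2,3,5,6,7,8,9}; col 3 has {3,6,8,9}; box has {1,3,5,6,8,9} → only 4 remains.
(1,6) = 9: row 1 has {1,2,3,4,5,6,7,8}; col 6 has {1,2,3,4,5,6,7,8}; box has {1,2,3,4,5,6,7,8} → only 9 remains.
(5,1) = 9: row 5 has {1,2,3,6,7}; col 1 has {1,2,3,4,5,6,7,8}; box has {2,4,6,7} → only 9 remains.
(5,2) = 8: row 5 has {1,2,3,6,7,9}; col 2 has {1,2,4,5,6,7,9}; box has {2,4,6,7,9} → only 8 remains.
(5,3) = 5: row 5 has {1,2,3,6,7,8,9}; col 3 has {3,4,6,8,9}; box has {2,4,6,7,8,9} → only 5 remains.
(5,5) = 4: row 5 has {1,2,3,5,6,7,8,9}; col 5 has {1,2,3,5,6,7,8,9}; box has {1,2,3,5,6,7,8,9} → only 4 remains.
(6,2) = 3: row 6 has {2,4,5,6,7,8,9}; col 2 has {1,2,4,5,6,7,8,9}; box has {2,4,5,6,7,8,9} → only 3 remains.
(6,3) = 1: row 6 has {2,3,4,5,6,7,8,9}; col 3 has {3,4,5,6,8,9}; box has {2,3,4,5,6,7,8,9} → only 1 remains.
(7,3) = 7: row 7 has {1,2,3,4,5,6,8}; col 3 has {1,3,4,5,6,8,9}; box has {1,3,4,5,6,8,9} → only 7 remains.
(7,4) = 9: row 7 has {1,2,3,4,5,6,7,8}; col 4 has {1,2,3,4,5,6,7,8}; box has {1,2,3,4,5,6,7,8} → only 9 remains.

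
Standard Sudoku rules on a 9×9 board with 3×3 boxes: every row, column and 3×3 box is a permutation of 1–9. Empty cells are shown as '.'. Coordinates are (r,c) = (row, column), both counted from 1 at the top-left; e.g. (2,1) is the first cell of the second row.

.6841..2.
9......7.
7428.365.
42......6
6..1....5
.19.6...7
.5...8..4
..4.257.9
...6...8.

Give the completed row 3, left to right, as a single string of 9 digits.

(1,9) = 3 (sole candidate).
(2,2) = 3 (sole candidate).
(2,5) = 5 (sole candidate).
(3,5) = 9: row 3 has {2,3,4,5,6,7,8}; col 5 has {1,2,5,6}; box has {1,3,4,5,8} → only 9 remains.
(3,9) = 1: row 3 has {2,3,4,5,6,7,8,9}; col 9 has {3,4,5,6,7,9}; box has {2,3,5,6,7} → only 1 remains.

742893651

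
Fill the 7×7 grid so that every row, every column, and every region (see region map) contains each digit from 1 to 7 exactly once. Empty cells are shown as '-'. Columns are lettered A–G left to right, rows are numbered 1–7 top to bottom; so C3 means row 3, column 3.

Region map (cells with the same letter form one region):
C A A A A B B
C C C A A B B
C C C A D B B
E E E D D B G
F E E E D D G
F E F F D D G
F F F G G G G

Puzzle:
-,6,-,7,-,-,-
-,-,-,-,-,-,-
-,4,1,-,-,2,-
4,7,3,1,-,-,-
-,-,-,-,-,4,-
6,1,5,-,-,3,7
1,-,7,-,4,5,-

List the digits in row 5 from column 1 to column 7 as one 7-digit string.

3526741

F1 = 1: row 1 has {6,7}; col 6 has {2,3,4,5}; region has {2} → only 1 remains.
F4 = 6: row 4 has {1,3,4,7}; col 6 has {1,2,3,4,5}; region has {1,2} → only 6 remains.
G4 = 2: row 4 has {1,3,4,6,7}; col 7 has {7}; region has {4,5,7} → only 2 remains.
E6 = 2: row 6 has {1,3,5,6,7}; col 5 has {4}; region has {1,3,4} → only 2 remains.
F2 = 7: row 2 has {}; col 6 has {1,2,3,4,5,6}; region has {1,2,6} → only 7 remains.
E4 = 5: row 4 has {1,2,3,4,6,7}; col 5 has {2,4}; region has {1,2,3,4} → only 5 remains.
D6 = 4: row 6 has {1,2,3,5,6,7}; col 4 has {1,7}; region has {1,5,6,7} → only 4 remains.
E1 = 3: row 1 has {1,6,7}; col 5 has {2,4,5}; region has {6,7} → only 3 remains.
E2 = 1: row 2 has {7}; col 5 has {2,3,4,5}; region has {3,6,7} → only 1 remains.
D3 = 5: row 3 has {1,2,4}; col 4 has {1,4,7}; region has {1,3,6,7} → only 5 remains.
G3 = 3: row 3 has {1,2,4,5}; col 7 has {2,7}; region has {1,2,6,7} → only 3 remains.
G7 = 6: row 7 has {1,4,5,7}; col 7 has {2,3,7}; region has {2,4,5,7} → only 6 remains.
D2 = 2: row 2 has {1,7}; col 4 has {1,4,5,7}; region has {1,3,5,6,7} → only 2 remains.
A3 = 7: row 3 has {1,2,3,4,5}; col 1 has {1,4,6}; region has {1,4} → only 7 remains.
E3 = 6: row 3 has {1,2,3,4,5,7}; col 5 has {1,2,3,4,5}; region has {1,2,3,4,5} → only 6 remains.
D5 = 6: row 5 has {4}; col 4 has {1,2,4,5,7}; region has {1,3,4,7} → only 6 remains.
E5 = 7: row 5 has {4,6}; col 5 has {1,2,3,4,5,6}; region has {1,2,3,4,5,6} → only 7 remains.
G5 = 1: row 5 has {4,6,7}; col 7 has {2,3,6,7}; region has {2,4,5,6,7} → only 1 remains.
D7 = 3: row 7 has {1,4,5,6,7}; col 4 has {1,2,4,5,6,7}; region has {1,2,4,5,6,7} → only 3 remains.
C1 = 4: row 1 has {1,3,6,7}; col 3 has {1,3,5,7}; region has {1,2,3,5,6,7} → only 4 remains.
G1 = 5: row 1 has {1,3,4,6,7}; col 7 has {1,2,3,6,7}; region has {1,2,3,6,7} → only 5 remains.
C2 = 6: row 2 has {1,2,7}; col 3 has {1,3,4,5,7}; region has {1,4,7} → only 6 remains.
G2 = 4: row 2 has {1,2,6,7}; col 7 has {1,2,3,5,6,7}; region has {1,2,3,5,6,7} → only 4 remains.
C5 = 2: row 5 has {1,4,6,7}; col 3 has {1,3,4,5,6,7}; region has {1,3,4,6,7} → only 2 remains.
B7 = 2: row 7 has {1,3,4,5,6,7}; col 2 has {1,4,6,7}; region has {1,4,5,6,7} → only 2 remains.
A1 = 2: row 1 has {1,3,4,5,6,7}; col 1 has {1,4,6,7}; region has {1,4,6,7} → only 2 remains.
A5 = 3: row 5 has {1,2,4,6,7}; col 1 has {1,2,4,6,7}; region has {1,2,4,5,6,7} → only 3 remains.
B5 = 5: row 5 has {1,2,3,4,6,7}; col 2 has {1,2,4,6,7}; region has {1,2,3,4,6,7} → only 5 remains.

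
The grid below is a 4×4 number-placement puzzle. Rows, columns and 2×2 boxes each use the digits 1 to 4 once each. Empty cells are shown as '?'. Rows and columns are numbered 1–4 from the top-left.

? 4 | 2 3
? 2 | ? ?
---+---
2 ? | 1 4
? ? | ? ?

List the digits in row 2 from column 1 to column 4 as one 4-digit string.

R1C1 = 1: row 1 has {2,3,4}; col 1 has {2}; box has {2,4} → only 1 remains.
R2C1 = 3: row 2 has {2}; col 1 has {1,2}; box has {1,2,4} → only 3 remains.
R2C3 = 4: row 2 has {2,3}; col 3 has {1,2}; box has {2,3} → only 4 remains.
R2C4 = 1: row 2 has {2,3,4}; col 4 has {3,4}; box has {2,3,4} → only 1 remains.

3241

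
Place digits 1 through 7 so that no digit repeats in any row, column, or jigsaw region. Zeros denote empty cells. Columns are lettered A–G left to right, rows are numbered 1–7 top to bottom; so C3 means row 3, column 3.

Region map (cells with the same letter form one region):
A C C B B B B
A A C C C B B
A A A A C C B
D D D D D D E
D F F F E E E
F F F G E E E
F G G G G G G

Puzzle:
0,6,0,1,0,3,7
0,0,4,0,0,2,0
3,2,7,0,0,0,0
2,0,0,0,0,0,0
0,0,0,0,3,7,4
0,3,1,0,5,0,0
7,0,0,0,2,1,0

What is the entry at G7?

E1 = 4 (sole candidate).
E3 = 1 (sole candidate).
F3 = 5 (sole candidate).
G3 = 6 (sole candidate).
G4 = 1 (sole candidate).
B5 = 5 (sole candidate).
F6 = 6 (sole candidate).
G6 = 2 (sole candidate).
B7 = 4 (sole candidate).
A1 = 5 (sole candidate).
C1 = 2 (sole candidate).
B2 = 1 (sole candidate).
E2 = 7 (sole candidate).
G2 = 5 (sole candidate).
D3 = 4 (sole candidate).
B4 = 7 (sole candidate).
E4 = 6 (sole candidate).
F4 = 4 (sole candidate).
A5 = 1 (sole candidate).
C5 = 6 (sole candidate).
D5 = 2 (sole candidate).
A6 = 4 (sole candidate).
D6 = 7 (sole candidate).
G7 = 3: row 7 has {1,2,4,7}; col 7 has {1,2,4,5,6,7}; region has {1,2,4,7} → only 3 remains.

3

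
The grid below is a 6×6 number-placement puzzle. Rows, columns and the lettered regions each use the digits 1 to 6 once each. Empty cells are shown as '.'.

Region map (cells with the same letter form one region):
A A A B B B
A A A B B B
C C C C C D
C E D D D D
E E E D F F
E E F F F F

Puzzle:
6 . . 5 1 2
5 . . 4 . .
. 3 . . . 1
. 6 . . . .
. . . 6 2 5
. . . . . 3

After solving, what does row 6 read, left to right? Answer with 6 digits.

row 1, column 2 = 4: row 1 has {1,2,5,6}; col 2 has {3,6}; region has {5,6} → only 4 remains.
row 1, column 3 = 3: row 1 has {1,2,4,5,6}; col 3 has {}; region has {4,5,6} → only 3 remains.
row 2, column 6 = 6: row 2 has {4,5}; col 6 has {1,2,3,5}; region has {1,2,4,5} → only 6 remains.
row 3, column 4 = 2: row 3 has {1,3}; col 4 has {4,5,6}; region has {3} → only 2 remains.
row 4, column 4 = 3: row 4 has {6}; col 4 has {2,4,5,6}; region has {1,6} → only 3 remains.
row 4, column 6 = 4: row 4 has {3,6}; col 6 has {1,2,3,5,6}; region has {1,3,6} → only 4 remains.
row 5, column 2 = 1: row 5 has {2,5,6}; col 2 has {3,4,6}; region has {6} → only 1 remains.
row 5, column 3 = 4: row 5 has {1,2,5,6}; col 3 has {3}; region has {1,6} → only 4 remains.
row 6, column 1 = 2: row 6 has {3}; col 1 has {5,6}; region has {1,4,6} → only 2 remains.
row 6, column 2 = 5: row 6 has {2,3}; col 2 has {1,3,4,6}; region has {1,2,4,6} → only 5 remains.
row 6, column 4 = 1: row 6 has {2,3,5}; col 4 has {2,3,4,5,6}; region has {2,3,5} → only 1 remains.
row 2, column 2 = 2: row 2 has {4,5,6}; col 2 has {1,3,4,5,6}; region has {3,4,5,6} → only 2 remains.
row 2, column 3 = 1: row 2 has {2,4,5,6}; col 3 has {3,4}; region has {2,3,4,5,6} → only 1 remains.
row 2, column 5 = 3: row 2 has {1,2,4,5,6}; col 5 has {1,2}; region has {1,2,4,5,6} → only 3 remains.
row 3, column 1 = 4: row 3 has {1,2,3}; col 1 has {2,5,6}; region has {2,3} → only 4 remains.
row 4, column 1 = 1: row 4 has {3,4,6}; col 1 has {2,4,5,6}; region has {2,3,4} → only 1 remains.
row 4, column 5 = 5: row 4 has {1,3,4,6}; col 5 has {1,2,3}; region has {1,3,4,6} → only 5 remains.
row 5, column 1 = 3: row 5 has {1,2,4,5,6}; col 1 has {1,2,4,5,6}; region has {1,2,4,5,6} → only 3 remains.
row 6, column 3 = 6: row 6 has {1,2,3,5}; col 3 has {1,3,4}; region has {1,2,3,5} → only 6 remains.
row 6, column 5 = 4: row 6 has {1,2,3,5,6}; col 5 has {1,2,3,5}; region has {1,2,3,5,6} → only 4 remains.

256143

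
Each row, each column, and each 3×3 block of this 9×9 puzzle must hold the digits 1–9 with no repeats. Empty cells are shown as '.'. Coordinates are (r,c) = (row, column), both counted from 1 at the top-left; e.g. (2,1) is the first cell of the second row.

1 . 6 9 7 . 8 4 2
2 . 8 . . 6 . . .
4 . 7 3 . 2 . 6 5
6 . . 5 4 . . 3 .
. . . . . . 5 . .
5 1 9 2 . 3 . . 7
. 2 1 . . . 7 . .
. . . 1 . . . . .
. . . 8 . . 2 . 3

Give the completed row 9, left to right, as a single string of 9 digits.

764859213

(1,6) = 5: row 1 has {1,2,4,6,7,8,9}; col 6 has {2,3,6}; box has {2,3,6,7,9} → only 5 remains.
(2,4) = 4: row 2 has {2,6,8}; col 4 has {1,2,3,5,8,9}; box has {2,3,5,6,7,9} → only 4 remains.
(2,5) = 1: row 2 has {2,4,6,8}; col 5 has {4,7}; box has {2,3,4,5,6,7,9} → only 1 remains.
(2,9) = 9: row 2 has {1,2,4,6,8}; col 9 has {2,3,5,7}; box has {2,4,5,6,8} → only 9 remains.
(3,2) = 9: row 3 has {2,3,4,5,6,7}; col 2 has {1,2}; box has {1,2,4,6,7,8} → only 9 remains.
(3,5) = 8: row 3 has {2,3,4,5,6,7,9}; col 5 has {1,4,7}; box has {1,2,3,4,5,6,7,9} → only 8 remains.
(3,7) = 1: row 3 has {2,3,4,5,6,7,8,9}; col 7 has {2,5,7,8}; box has {2,4,5,6,8,9} → only 1 remains.
(4,3) = 2: row 4 has {3,4,5,6}; col 3 has {1,6,7,8,9}; box has {1,5,6,9} → only 2 remains.
(4,7) = 9: row 4 has {2,3,4,5,6}; col 7 has {1,2,5,7,8}; box has {3,5,7} → only 9 remains.
(6,5) = 6: row 6 has {1,2,3,5,7,9}; col 5 has {1,4,7,8}; box has {2,3,4,5} → only 6 remains.
(6,7) = 4: row 6 has {1,2,3,5,6,7,9}; col 7 has {1,2,5,7,8,9}; box has {3,5,7,9} → only 4 remains.
(6,8) = 8: row 6 has {1,2,3,4,5,6,7,9}; col 8 has {3,4,6}; box has {3,4,5,7,9} → only 8 remains.
(7,4) = 6: row 7 has {1,2,7}; col 4 has {1,2,3,4,5,8,9}; box has {1,8} → only 6 remains.
(8,7) = 6: row 8 has {1}; col 7 has {1,2,4,5,7,8,9}; box has {2,3,7} → only 6 remains.
(1,2) = 3: row 1 has {1,2,4,5,6,7,8,9}; col 2 has {1,2,9}; box has {1,2,4,6,7,8,9} → only 3 remains.
(2,2) = 5: row 2 has {1,2,4,6,8,9}; col 2 has {1,2,3,9}; box has {1,2,3,4,6,7,8,9} → only 5 remains.
(2,7) = 3: row 2 has {1,2,4,5,6,8,9}; col 7 has {1,2,4,5,6,7,8,9}; box has {1,2,4,5,6,8,9} → only 3 remains.
(2,8) = 7: row 2 has {1,2,3,4,5,6,8,9}; col 8 has {3,4,6,8}; box has {1,2,3,4,5,6,8,9} → only 7 remains.
(4,9) = 1: row 4 has {2,3,4,5,6,9}; col 9 has {2,3,5,7,9}; box has {3,4,5,7,8,9} → only 1 remains.
(5,4) = 7: row 5 has {5}; col 4 has {1,2,3,4,5,6,8,9}; box has {2,3,4,5,6} → only 7 remains.
(5,5) = 9: row 5 has {5,7}; col 5 has {1,4,6,7,8}; box has {2,3,4,5,6,7} → only 9 remains.
(5,8) = 2: row 5 has {5,7,9}; col 8 has {3,4,6,7,8}; box has {1,3,4,5,7,8,9} → only 2 remains.
(5,9) = 6: row 5 has {2,5,7,9}; col 9 has {1,2,3,5,7,9}; box has {1,2,3,4,5,7,8,9} → only 6 remains.
(9,5) = 5: row 9 has {2,3,8}; col 5 has {1,4,6,7,8,9}; box has {1,6,8} → only 5 remains.
(4,6) = 8: row 4 has {1,2,3,4,5,6,9}; col 6 has {2,3,5,6}; box has {2,3,4,5,6,7,9} → only 8 remains.
(5,6) = 1: row 5 has {2,5,6,7,9}; col 6 has {2,3,5,6,8}; box has {2,3,4,5,6,7,8,9} → only 1 remains.
(7,5) = 3: row 7 has {1,2,6,7}; col 5 has {1,4,5,6,7,8,9}; box has {1,5,6,8} → only 3 remains.
(8,5) = 2: row 8 has {1,6}; col 5 has {1,3,4,5,6,7,8,9}; box has {1,3,5,6,8} → only 2 remains.
(9,3) = 4: row 9 has {2,3,5,8}; col 3 has {1,2,6,7,8,9}; box has {1,2} → only 4 remains.
(4,2) = 7: row 4 has {1,2,3,4,5,6,8,9}; col 2 has {1,2,3,5,9}; box has {1,2,5,6,9} → only 7 remains.
(5,3) = 3: row 5 has {1,2,5,6,7,9}; col 3 has {1,2,4,6,7,8,9}; box has {1,2,5,6,7,9} → only 3 remains.
(8,2) = 8: row 8 has {1,2,6}; col 2 has {1,2,3,5,7,9}; box has {1,2,4} → only 8 remains.
(8,3) = 5: row 8 has {1,2,6,8}; col 3 has {1,2,3,4,6,7,8,9}; box has {1,2,4,8} → only 5 remains.
(8,8) = 9: row 8 has {1,2,5,6,8}; col 8 has {2,3,4,6,7,8}; box has {2,3,6,7} → only 9 remains.
(8,9) = 4: row 8 has {1,2,5,6,8,9}; col 9 has {1,2,3,5,6,7,9}; box has {2,3,6,7,9} → only 4 remains.
(9,2) = 6: row 9 has {2,3,4,5,8}; col 2 has {1,2,3,5,7,8,9}; box has {1,2,4,5,8} → only 6 remains.
(9,8) = 1: row 9 has {2,3,4,5,6,8}; col 8 has {2,3,4,6,7,8,9}; box has {2,3,4,6,7,9} → only 1 remains.
(5,1) = 8: row 5 has {1,2,3,5,6,7,9}; col 1 has {1,2,4,5,6}; box has {1,2,3,5,6,7,9} → only 8 remains.
(5,2) = 4: row 5 has {1,2,3,5,6,7,8,9}; col 2 has {1,2,3,5,6,7,8,9}; box has {1,2,3,5,6,7,8,9} → only 4 remains.
(7,1) = 9: row 7 has {1,2,3,6,7}; col 1 has {1,2,4,5,6,8}; box has {1,2,4,5,6,8} → only 9 remains.
(7,6) = 4: row 7 has {1,2,3,6,7,9}; col 6 has {1,2,3,5,6,8}; box has {1,2,3,5,6,8} → only 4 remains.
(7,8) = 5: row 7 has {1,2,3,4,6,7,9}; col 8 has {1,2,3,4,6,7,8,9}; box has {1,2,3,4,6,7,9} → only 5 remains.
(7,9) = 8: row 7 has {1,2,3,4,5,6,7,9}; col 9 has {1,2,3,4,5,6,7,9}; box has {1,2,3,4,5,6,7,9} → only 8 remains.
(8,6) = 7: row 8 has {1,2,4,5,6,8,9}; col 6 has {1,2,3,4,5,6,8}; box has {1,2,3,4,5,6,8} → only 7 remains.
(9,1) = 7: row 9 has {1,2,3,4,5,6,8}; col 1 has {1,2,4,5,6,8,9}; box has {1,2,4,5,6,8,9} → only 7 remains.
(9,6) = 9: row 9 has {1,2,3,4,5,6,7,8}; col 6 has {1,2,3,4,5,6,7,8}; box has {1,2,3,4,5,6,7,8} → only 9 remains.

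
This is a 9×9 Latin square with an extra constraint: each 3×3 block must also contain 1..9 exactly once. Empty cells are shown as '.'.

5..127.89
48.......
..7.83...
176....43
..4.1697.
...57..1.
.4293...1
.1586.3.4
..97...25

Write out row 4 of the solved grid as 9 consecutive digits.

176298543

r1c3 = 3 (sole candidate).
r2c3 = 1 (sole candidate).
r2c4 = 6 (sole candidate).
r3c4 = 4 (sole candidate).
r4c4 = 2: row 4 has {1,3,4,6,7}; col 4 has {1,4,5,6,7,8,9}; box has {1,5,6,7} → only 2 remains.
r4c5 = 9: row 4 has {1,2,3,4,6,7}; col 5 has {1,2,3,6,7,8}; box has {1,2,5,6,7} → only 9 remains.
r4c6 = 8: row 4 has {1,2,3,4,6,7,9}; col 6 has {3,6,7}; box has {1,2,5,6,7,9} → only 8 remains.
r4c7 = 5: row 4 has {1,2,3,4,6,7,8,9}; col 7 has {3,9}; box has {1,3,4,7,9} → only 5 remains.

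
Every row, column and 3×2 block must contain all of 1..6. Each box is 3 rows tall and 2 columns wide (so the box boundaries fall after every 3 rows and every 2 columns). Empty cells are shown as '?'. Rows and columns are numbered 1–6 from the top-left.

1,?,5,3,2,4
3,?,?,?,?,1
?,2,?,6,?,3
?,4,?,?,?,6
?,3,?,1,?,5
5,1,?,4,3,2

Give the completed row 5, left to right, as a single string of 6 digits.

row 1, column 2 = 6: row 1 has {1,2,3,4,5}; col 2 has {1,2,3,4}; box has {1,2,3} → only 6 remains.
row 2, column 2 = 5: row 2 has {1,3}; col 2 has {1,2,3,4,6}; box has {1,2,3,6} → only 5 remains.
row 2, column 4 = 2: row 2 has {1,3,5}; col 4 has {1,3,4,6}; box has {3,5,6} → only 2 remains.
row 2, column 5 = 6: row 2 has {1,2,3,5}; col 5 has {2,3}; box has {1,2,3,4} → only 6 remains.
row 3, column 1 = 4: row 3 has {2,3,6}; col 1 has {1,3,5}; box has {1,2,3,5,6} → only 4 remains.
row 3, column 3 = 1: row 3 has {2,3,4,6}; col 3 has {5}; box has {2,3,5,6} → only 1 remains.
row 3, column 5 = 5: row 3 has {1,2,3,4,6}; col 5 has {2,3,6}; box has {1,2,3,4,6} → only 5 remains.
row 4, column 1 = 2: row 4 has {4,6}; col 1 has {1,3,4,5}; box has {1,3,4,5} → only 2 remains.
row 4, column 3 = 3: row 4 has {2,4,6}; col 3 has {1,5}; box has {1,4} → only 3 remains.
row 4, column 4 = 5: row 4 has {2,3,4,6}; col 4 has {1,2,3,4,6}; box has {1,3,4} → only 5 remains.
row 4, column 5 = 1: row 4 has {2,3,4,5,6}; col 5 has {2,3,5,6}; box has {2,3,5,6} → only 1 remains.
row 5, column 1 = 6: row 5 has {1,3,5}; col 1 has {1,2,3,4,5}; box has {1,2,3,4,5} → only 6 remains.
row 5, column 3 = 2: row 5 has {1,3,5,6}; col 3 has {1,3,5}; box has {1,3,4,5} → only 2 remains.
row 5, column 5 = 4: row 5 has {1,2,3,5,6}; col 5 has {1,2,3,5,6}; box has {1,2,3,5,6} → only 4 remains.

632145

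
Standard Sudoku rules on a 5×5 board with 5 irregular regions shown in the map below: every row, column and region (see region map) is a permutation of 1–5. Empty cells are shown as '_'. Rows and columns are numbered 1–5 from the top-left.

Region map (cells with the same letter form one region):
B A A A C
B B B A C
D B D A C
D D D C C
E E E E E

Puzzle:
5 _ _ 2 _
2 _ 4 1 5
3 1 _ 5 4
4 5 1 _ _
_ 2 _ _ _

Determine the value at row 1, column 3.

3

row 1, column 3 = 3: row 1 has {2,5}; col 3 has {1,4}; region has {1,2,5} → only 3 remains.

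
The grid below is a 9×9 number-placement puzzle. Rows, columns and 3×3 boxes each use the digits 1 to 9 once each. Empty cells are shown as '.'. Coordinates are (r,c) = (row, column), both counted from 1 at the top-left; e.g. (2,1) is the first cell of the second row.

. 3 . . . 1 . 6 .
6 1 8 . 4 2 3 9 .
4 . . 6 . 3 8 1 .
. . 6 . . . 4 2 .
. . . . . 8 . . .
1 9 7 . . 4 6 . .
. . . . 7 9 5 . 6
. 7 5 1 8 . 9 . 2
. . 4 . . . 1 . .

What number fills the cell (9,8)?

(5,7) = 7 (sole candidate).
(8,1) = 3 (sole candidate).
(8,6) = 6 (sole candidate).
(8,8) = 4 (sole candidate).
(9,6) = 5 (sole candidate).
(1,7) = 2 (sole candidate).
(4,6) = 7 (sole candidate).
(1,3) = 9 (sole candidate).
(1,5) = 5 (sole candidate).
(2,4) = 7 (sole candidate).
(2,9) = 5 (sole candidate).
(3,3) = 2 (sole candidate).
(3,5) = 9 (sole candidate).
(3,9) = 7 (sole candidate).
(5,3) = 3 (sole candidate).
(5,8) = 5 (sole candidate).
(7,3) = 1 (sole candidate).
(1,1) = 7 (sole candidate).
(1,4) = 8 (sole candidate).
(1,9) = 4 (sole candidate).
(3,2) = 5 (sole candidate).
(4,2) = 8 (sole candidate).
(5,1) = 2 (sole candidate).
(5,2) = 4 (sole candidate).
(5,4) = 9 (sole candidate).
(5,9) = 1 (sole candidate).
(7,1) = 8 (sole candidate).
(7,2) = 2 (sole candidate).
(7,8) = 3 (sole candidate).
(9,1) = 9 (sole candidate).
(9,2) = 6 (sole candidate).
(9,9) = 8 (sole candidate).
(4,1) = 5 (sole candidate).
(4,4) = 3 (sole candidate).
(4,5) = 1 (sole candidate).
(4,9) = 9 (sole candidate).
(5,5) = 6 (sole candidate).
(6,5) = 2 (sole candidate).
(6,8) = 8 (sole candidate).
(6,9) = 3 (sole candidate).
(7,4) = 4 (sole candidate).
(9,4) = 2 (sole candidate).
(9,5) = 3 (sole candidate).
(9,8) = 7: row 9 has {1,2,3,4,5,6,8,9}; col 8 has {1,2,3,4,5,6,8,9}; box has {1,2,3,4,5,6,8,9} → only 7 remains.

7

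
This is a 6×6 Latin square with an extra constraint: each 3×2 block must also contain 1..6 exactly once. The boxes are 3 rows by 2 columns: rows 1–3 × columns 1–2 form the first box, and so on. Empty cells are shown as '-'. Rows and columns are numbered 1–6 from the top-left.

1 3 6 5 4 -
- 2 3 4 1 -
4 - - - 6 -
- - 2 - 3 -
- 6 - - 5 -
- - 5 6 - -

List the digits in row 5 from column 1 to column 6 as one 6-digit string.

264351

row 1, column 6 = 2 (sole candidate).
row 2, column 6 = 5 (sole candidate).
row 3, column 2 = 5 (sole candidate).
row 3, column 3 = 1 (sole candidate).
row 3, column 4 = 2 (sole candidate).
row 3, column 6 = 3 (sole candidate).
row 4, column 1 = 5 (sole candidate).
row 4, column 4 = 1 (sole candidate).
row 5, column 3 = 4: row 5 has {5,6}; col 3 has {1,2,3,5,6}; box has {1,2,5,6} → only 4 remains.
row 5, column 4 = 3: row 5 has {4,5,6}; col 4 has {1,2,4,5,6}; box has {1,2,4,5,6} → only 3 remains.
row 5, column 6 = 1: row 5 has {3,4,5,6}; col 6 has {2,3,5}; box has {3,5} → only 1 remains.
row 6, column 5 = 2 (sole candidate).
row 6, column 6 = 4 (sole candidate).
row 2, column 1 = 6 (sole candidate).
row 4, column 2 = 4 (sole candidate).
row 4, column 6 = 6 (sole candidate).
row 5, column 1 = 2: row 5 has {1,3,4,5,6}; col 1 has {1,4,5,6}; box has {4,5,6} → only 2 remains.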